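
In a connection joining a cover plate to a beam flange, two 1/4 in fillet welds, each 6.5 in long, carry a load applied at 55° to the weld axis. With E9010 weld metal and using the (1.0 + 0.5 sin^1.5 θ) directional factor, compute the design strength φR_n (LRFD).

E90XX → F_EXX = 90 ksi.
t_e = 0.707 × 0.25 = 0.1767 in; A_we = 0.1767 × 13 = 2.298 in².
Directional factor: 1.0 + 0.5 sin^1.5(55°) = 1.371.
F_nw = 0.6 × 90 × 1.371 = 74.02 ksi.
φR_n = 0.75 × 74.02 × 2.298 = 127.6 kips.

φR_n ≈ 128 kips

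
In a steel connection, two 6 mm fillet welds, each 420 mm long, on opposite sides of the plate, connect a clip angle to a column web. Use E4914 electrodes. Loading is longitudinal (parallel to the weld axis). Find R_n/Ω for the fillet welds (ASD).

E49XX → F_EXX = 490 MPa.
Effective throat t_e = 0.707 × 6 = 4.242 mm.
Total length L = 840 mm; A_we = 4.242 × 840 = 3563 mm².
F_nw = 0.6 F_EXX = 0.6 × 490 = 294 MPa.
R_n = 294 × 3563 × 10⁻³ = 1048 kN; R_n/Ω = 1048/2.0 = 523.8 kN.

R_n/Ω ≈ 524 kN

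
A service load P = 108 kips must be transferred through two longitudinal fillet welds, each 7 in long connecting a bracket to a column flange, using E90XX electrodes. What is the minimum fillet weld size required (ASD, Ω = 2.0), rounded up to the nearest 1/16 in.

w = 7/16 in

E90XX → F_EXX = 90 ksi.
Total weld length L = 14 in.
Required throat t_e = P × Ω / (0.6 F_EXX × L) = 108 × 2.0 / (0.6 × 90 × 14) = 0.2857 in.
Required leg w = t_e / 0.707 = 0.4041 in → use 7/16 in.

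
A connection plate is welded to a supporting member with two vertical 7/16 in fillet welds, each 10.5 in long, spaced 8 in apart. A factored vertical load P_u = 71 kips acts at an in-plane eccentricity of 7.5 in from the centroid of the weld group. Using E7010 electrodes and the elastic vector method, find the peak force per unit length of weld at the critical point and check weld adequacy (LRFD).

E70XX → F_EXX = 70 ksi.
Total weld length L_w = 21 in. Treat welds as unit-width lines.
Polar moment about centroid: J = 2[d³/12 + d(b/2)²] = 2[10.5³/12 + 10.5×4²] = 528.9 in³.
Direct shear f_v = P/L_w = 71 / 21 = 3.381 kip/in (vertical).
Torsion M = P·e = 71 × 7.5 = 532.5 kip·in.
Critical point at (x, y) = (4, 5.25) from centroid. f_tx = M·y/J = 5.285 kip/in; f_ty = M·x/J = 4.027 kip/in.
Resultant f_max = √[f_tx² + (f_v + f_ty)²] = √[5.285² + (3.381 + 4.027)²] = 9.1 kip/in.
Capacity per unit length: φr_n = 0.75 × 0.6 × 70 × (0.707 × 0.4375) = 9.743 kip/in.
9.1 ≤ 9.743 → adequate.

f_max ≈ 9.1 kip/in; adequate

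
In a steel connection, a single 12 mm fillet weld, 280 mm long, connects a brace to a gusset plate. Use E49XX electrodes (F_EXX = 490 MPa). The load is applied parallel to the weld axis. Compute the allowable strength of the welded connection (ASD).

Effective throat t_e = 0.707 × 12 = 8.484 mm.
Total length L = 280 mm; A_we = 8.484 × 280 = 2376 mm².
F_nw = 0.6 F_EXX = 0.6 × 490 = 294 MPa.
R_n = 294 × 2376 × 10⁻³ = 698.4 kN; R_n/Ω = 698.4/2.0 = 349.2 kN.

R_n/Ω ≈ 349 kN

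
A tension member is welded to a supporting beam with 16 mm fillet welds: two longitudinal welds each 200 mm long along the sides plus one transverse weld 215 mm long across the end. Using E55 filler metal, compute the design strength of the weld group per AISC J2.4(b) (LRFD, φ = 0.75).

φR_n ≈ 1850 kN

E55XX → F_EXX = 550 MPa.
t_e = 0.707 × 16 = 11.31 mm.
R_nwl = 0.6 × 550 × 11.31 × 400 × 10⁻³ = 1493 kN (longitudinal, 2 welds).
R_nwt = 0.6 × 550 × 11.31 × 215 × 10⁻³ = 802.6 kN (transverse, base value).
(i) R_nwl + R_nwt = 2296 kN; (ii) 0.85 R_nwl + 1.5 R_nwt = 2473 kN.
R_n = max = 2473 kN [governs: (ii)]; φR_n = 1855 kN.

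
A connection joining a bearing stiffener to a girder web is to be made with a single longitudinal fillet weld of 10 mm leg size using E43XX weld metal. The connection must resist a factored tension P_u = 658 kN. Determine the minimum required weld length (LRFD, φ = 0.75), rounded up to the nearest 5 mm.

E43XX → F_EXX = 430 MPa.
Throat t_e = 0.707 × 10 = 7.07 mm.
φr_n = 0.75 × 0.6 × 430 × 7.07 × 10⁻³ = 1.368 kN/mm.
L_req = P_u / φr_n = 658 / 1.368 = 481 mm total.
Round up → use L = 485 mm.

L = 485 mm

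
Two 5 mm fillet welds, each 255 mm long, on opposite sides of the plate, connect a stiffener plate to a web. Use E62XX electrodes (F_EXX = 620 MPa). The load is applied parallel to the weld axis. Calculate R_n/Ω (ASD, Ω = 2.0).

Effective throat t_e = 0.707 × 5 = 3.535 mm.
Total length L = 510 mm; A_we = 3.535 × 510 = 1803 mm².
F_nw = 0.6 F_EXX = 0.6 × 620 = 372 MPa.
R_n = 372 × 1803 × 10⁻³ = 670.7 kN; R_n/Ω = 670.7/2.0 = 335.3 kN.

R_n/Ω ≈ 335 kN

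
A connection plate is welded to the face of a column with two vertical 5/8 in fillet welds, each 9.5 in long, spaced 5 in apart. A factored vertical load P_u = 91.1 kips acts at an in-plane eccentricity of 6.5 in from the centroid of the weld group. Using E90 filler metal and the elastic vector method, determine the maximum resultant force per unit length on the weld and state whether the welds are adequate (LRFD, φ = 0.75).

f_max ≈ 15 kip/in; adequate

E90XX → F_EXX = 90 ksi.
Total weld length L_w = 19 in. Treat welds as unit-width lines.
Polar moment about centroid: J = 2[d³/12 + d(b/2)²] = 2[9.5³/12 + 9.5×2.5²] = 261.6 in³.
Direct shear f_v = P/L_w = 91.1 / 19 = 4.795 kip/in (vertical).
Torsion M = P·e = 91.1 × 6.5 = 592.15 kip·in.
Critical point at (x, y) = (2.5, 4.75) from centroid. f_tx = M·y/J = 10.75 kip/in; f_ty = M·x/J = 5.658 kip/in.
Resultant f_max = √[f_tx² + (f_v + f_ty)²] = √[10.75² + (4.795 + 5.658)²] = 14.99 kip/in.
Capacity per unit length: φr_n = 0.75 × 0.6 × 90 × (0.707 × 0.625) = 17.9 kip/in.
14.99 ≤ 17.9 → adequate.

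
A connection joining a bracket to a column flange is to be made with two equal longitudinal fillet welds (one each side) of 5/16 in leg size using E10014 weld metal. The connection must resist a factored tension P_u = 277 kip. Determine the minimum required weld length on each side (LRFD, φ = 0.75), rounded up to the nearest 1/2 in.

L = 14 in on each side

E100XX → F_EXX = 100 ksi.
Throat t_e = 0.707 × 0.3125 = 0.2209 in.
φr_n = 0.75 × 0.6 × 100 × 0.2209 = 9.942 kip/in.
L_req = P_u / φr_n = 277 / 9.942 = 27.86 in total.
Per side: 27.86 / 2 = 13.93 in.
Round up → use L = 14 in on each side.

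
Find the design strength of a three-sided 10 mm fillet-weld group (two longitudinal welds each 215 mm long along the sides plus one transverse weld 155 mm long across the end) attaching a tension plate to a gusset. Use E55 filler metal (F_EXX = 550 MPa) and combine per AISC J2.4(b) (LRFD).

φR_n ≈ 1050 kN

t_e = 0.707 × 10 = 7.07 mm.
R_nwl = 0.6 × 550 × 7.07 × 430 × 10⁻³ = 1003 kN (longitudinal, 2 welds).
R_nwt = 0.6 × 550 × 7.07 × 155 × 10⁻³ = 361.6 kN (transverse, base value).
(i) R_nwl + R_nwt = 1365 kN; (ii) 0.85 R_nwl + 1.5 R_nwt = 1395 kN.
R_n = max = 1395 kN [governs: (ii)]; φR_n = 1046 kN.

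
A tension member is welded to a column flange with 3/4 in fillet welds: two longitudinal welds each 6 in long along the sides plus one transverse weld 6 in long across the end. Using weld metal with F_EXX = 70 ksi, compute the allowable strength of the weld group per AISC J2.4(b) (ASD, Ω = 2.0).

R_n/Ω ≈ 214 kip

t_e = 0.707 × 0.75 = 0.5302 in.
R_nwl = 0.6 × 70 × 0.5302 × 12 = 267.2 kip (longitudinal, 2 welds).
R_nwt = 0.6 × 70 × 0.5302 × 6 = 133.6 kip (transverse, base value).
(i) R_nwl + R_nwt = 400.9 kip; (ii) 0.85 R_nwl + 1.5 R_nwt = 427.6 kip.
R_n = max = 427.6 kip [governs: (ii)]; R_n/Ω = 213.8 kip.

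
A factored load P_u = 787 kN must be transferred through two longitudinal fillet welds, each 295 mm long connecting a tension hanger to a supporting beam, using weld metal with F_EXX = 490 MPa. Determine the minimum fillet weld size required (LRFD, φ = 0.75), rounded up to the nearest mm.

Total weld length L = 590 mm.
Required throat t_e = P_u / (φ × 0.6 F_EXX × L) = 787 / (0.75 × 0.6 × 490 × 590 × 10⁻³) = 6.049 mm.
Required leg w = t_e / 0.707 = 8.556 mm → use 9 mm.

w = 9 mm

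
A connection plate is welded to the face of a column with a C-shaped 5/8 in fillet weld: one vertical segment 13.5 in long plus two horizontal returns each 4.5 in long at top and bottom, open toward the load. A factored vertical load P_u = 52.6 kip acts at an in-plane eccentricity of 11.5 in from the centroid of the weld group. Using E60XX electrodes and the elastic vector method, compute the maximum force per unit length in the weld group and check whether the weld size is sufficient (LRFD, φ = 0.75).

E60XX → F_EXX = 60 ksi.
Total weld length L_w = 22.5 in. Treat welds as unit-width lines.
Centroid: x̄ = 2×4.5×2.25 / 22.5 = 0.9 in from the vertical weld.
Polar moment about centroid: J = I_x + I_y = [13.5³/12 + 2×4.5×6.75²] + [13.5×0.9² + 2(4.5³/12 + 4.5×1.35²)] = 657.6 in³.
Direct shear f_v = P/L_w = 52.6 / 22.5 = 2.338 kip/in (vertical).
Torsion M = P·e = 52.6 × 11.5 = 604.9 kip·in.
Critical point at (x, y) = (3.6, 6.75) from centroid. f_tx = M·y/J = 6.209 kip/in; f_ty = M·x/J = 3.311 kip/in.
Resultant f_max = √[f_tx² + (f_v + f_ty)²] = √[6.209² + (2.338 + 3.311)²] = 8.394 kip/in.
Capacity per unit length: φr_n = 0.75 × 0.6 × 60 × (0.707 × 0.625) = 11.93 kip/in.
8.394 ≤ 11.93 → adequate.

f_max ≈ 8.39 kip/in; adequate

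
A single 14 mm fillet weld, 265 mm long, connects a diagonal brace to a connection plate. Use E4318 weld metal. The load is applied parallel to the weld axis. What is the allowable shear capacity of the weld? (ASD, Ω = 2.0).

E43XX → F_EXX = 430 MPa.
Effective throat t_e = 0.707 × 14 = 9.898 mm.
Total length L = 265 mm; A_we = 9.898 × 265 = 2623 mm².
F_nw = 0.6 F_EXX = 0.6 × 430 = 258 MPa.
R_n = 258 × 2623 × 10⁻³ = 676.7 kN; R_n/Ω = 676.7/2.0 = 338.4 kN.

R_n/Ω ≈ 338 kN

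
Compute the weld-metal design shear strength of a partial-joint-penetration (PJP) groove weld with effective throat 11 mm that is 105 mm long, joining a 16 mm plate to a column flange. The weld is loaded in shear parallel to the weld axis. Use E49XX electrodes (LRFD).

φR_n ≈ 255 kN

E49XX → F_EXX = 490 MPa.
Effective throat (given) t_e = 11 mm.
A_we = 11 × 105 = 1155 mm².
F_nw = 0.6 F_EXX = 294 MPa.
φR_n = 0.75 × 294 × 1155 × 10⁻³ = 254.7 kN.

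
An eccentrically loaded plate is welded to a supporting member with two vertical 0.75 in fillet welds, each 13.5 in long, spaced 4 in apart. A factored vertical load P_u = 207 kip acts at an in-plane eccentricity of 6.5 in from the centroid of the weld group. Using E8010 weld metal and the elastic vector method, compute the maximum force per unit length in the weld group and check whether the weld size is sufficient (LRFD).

E80XX → F_EXX = 80 ksi.
Total weld length L_w = 27 in. Treat welds as unit-width lines.
Polar moment about centroid: J = 2[d³/12 + d(b/2)²] = 2[13.5³/12 + 13.5×2²] = 518.1 in³.
Direct shear f_v = P/L_w = 207 / 27 = 7.667 kip/in (vertical).
Torsion M = P·e = 207 × 6.5 = 1345.5 kip·in.
Critical point at (x, y) = (2, 6.75) from centroid. f_tx = M·y/J = 17.53 kip/in; f_ty = M·x/J = 5.194 kip/in.
Resultant f_max = √[f_tx² + (f_v + f_ty)²] = √[17.53² + (7.667 + 5.194)²] = 21.74 kip/in.
Capacity per unit length: φr_n = 0.75 × 0.6 × 80 × (0.707 × 0.75) = 19.09 kip/in.
21.74 > 19.09 → NOT adequate.

f_max ≈ 21.7 kip/in; NOT adequate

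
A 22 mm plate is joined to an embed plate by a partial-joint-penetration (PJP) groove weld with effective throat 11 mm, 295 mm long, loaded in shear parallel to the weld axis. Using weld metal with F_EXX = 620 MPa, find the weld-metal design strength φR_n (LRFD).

Effective throat (given) t_e = 11 mm.
A_we = 11 × 295 = 3245 mm².
F_nw = 0.6 F_EXX = 372 MPa.
φR_n = 0.75 × 372 × 3245 × 10⁻³ = 905.4 kN.

φR_n ≈ 905 kN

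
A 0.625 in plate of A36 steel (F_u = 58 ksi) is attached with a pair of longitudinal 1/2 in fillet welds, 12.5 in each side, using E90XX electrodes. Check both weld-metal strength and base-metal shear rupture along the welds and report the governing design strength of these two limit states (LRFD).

φR_n ≈ 358 kips (weld metal governs)

E90XX → F_EXX = 90 ksi.
t_e = 0.707 × 0.5 = 0.3535 in; L = 25 in.
Weld metal: φR_n = 0.75 × 0.6 × 90 × 0.3535 × 25 = 357.9 kips.
Base metal (shear rupture): φR_n = 0.75 × 0.6 × 58 × 0.625 × 25 = 407.8 kips.
Governing: weld metal.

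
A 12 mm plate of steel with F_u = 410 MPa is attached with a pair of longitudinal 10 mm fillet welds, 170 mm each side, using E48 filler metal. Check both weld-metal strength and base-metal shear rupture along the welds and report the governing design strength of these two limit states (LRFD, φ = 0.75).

E48XX → F_EXX = 480 MPa.
t_e = 0.707 × 10 = 7.07 mm; L = 340 mm.
Weld metal: φR_n = 0.75 × 0.6 × 480 × 7.07 × 340 × 10⁻³ = 519.2 kN.
Base metal (shear rupture): φR_n = 0.75 × 0.6 × 410 × 12 × 340 × 10⁻³ = 752.8 kN.
Governing: weld metal.

φR_n ≈ 519 kN (weld metal governs)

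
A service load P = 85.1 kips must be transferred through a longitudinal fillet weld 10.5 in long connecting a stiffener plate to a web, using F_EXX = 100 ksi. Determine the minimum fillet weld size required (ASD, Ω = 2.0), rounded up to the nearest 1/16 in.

Total weld length L = 10.5 in.
Required throat t_e = P × Ω / (0.6 F_EXX × L) = 85.1 × 2.0 / (0.6 × 100 × 10.5) = 0.2702 in.
Required leg w = t_e / 0.707 = 0.3821 in → use 7/16 in.

w = 7/16 in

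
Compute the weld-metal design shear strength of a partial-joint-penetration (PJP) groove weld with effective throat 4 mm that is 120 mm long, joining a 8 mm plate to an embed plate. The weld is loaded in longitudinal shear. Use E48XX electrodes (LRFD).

E48XX → F_EXX = 480 MPa.
Effective throat (given) t_e = 4 mm.
A_we = 4 × 120 = 480 mm².
F_nw = 0.6 F_EXX = 288 MPa.
φR_n = 0.75 × 288 × 480 × 10⁻³ = 103.7 kN.

φR_n ≈ 104 kN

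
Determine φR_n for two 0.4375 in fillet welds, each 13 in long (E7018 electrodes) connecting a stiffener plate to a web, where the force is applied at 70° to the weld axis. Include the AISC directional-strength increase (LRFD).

E70XX → F_EXX = 70 ksi.
t_e = 0.707 × 0.4375 = 0.3093 in; A_we = 0.3093 × 26 = 8.042 in².
Directional factor: 1.0 + 0.5 sin^1.5(70°) = 1.455.
F_nw = 0.6 × 70 × 1.455 = 61.13 ksi.
φR_n = 0.75 × 61.13 × 8.042 = 368.7 kip.

φR_n ≈ 369 kip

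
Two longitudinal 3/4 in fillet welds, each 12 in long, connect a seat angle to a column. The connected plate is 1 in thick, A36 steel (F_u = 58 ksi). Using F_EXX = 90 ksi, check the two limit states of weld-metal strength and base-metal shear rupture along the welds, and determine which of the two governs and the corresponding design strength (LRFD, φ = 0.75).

φR_n ≈ 515 kips (weld metal governs)

t_e = 0.707 × 0.75 = 0.5302 in; L = 24 in.
Weld metal: φR_n = 0.75 × 0.6 × 90 × 0.5302 × 24 = 515.4 kips.
Base metal (shear rupture): φR_n = 0.75 × 0.6 × 58 × 1 × 24 = 626.4 kips.
Governing: weld metal.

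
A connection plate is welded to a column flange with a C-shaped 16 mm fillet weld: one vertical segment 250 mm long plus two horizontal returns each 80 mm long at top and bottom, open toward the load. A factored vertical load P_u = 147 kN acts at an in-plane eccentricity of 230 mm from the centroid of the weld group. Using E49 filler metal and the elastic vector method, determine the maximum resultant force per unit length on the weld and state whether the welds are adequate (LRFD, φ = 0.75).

f_max ≈ 1380 N/mm; adequate

E49XX → F_EXX = 490 MPa.
Total weld length L_w = 410 mm. Treat welds as unit-width lines.
Centroid: x̄ = 2×80×40 / 410 = 15.61 mm from the vertical weld.
Polar moment about centroid: J = I_x + I_y = [250³/12 + 2×80×125²] + [250×15.61² + 2(80³/12 + 80×24.39²)] = 4044000 mm³.
Direct shear f_v = P/L_w = 147×10³ / 410 = 358.5 N/mm (vertical).
Torsion M = P·e = 147×10³ × 230 = 33810000 N·mm.
Critical point at (x, y) = (64.39, 125) from centroid. f_tx = M·y/J = 1045 N/mm; f_ty = M·x/J = 538.4 N/mm.
Resultant f_max = √[f_tx² + (f_v + f_ty)²] = √[1045² + (358.5 + 538.4)²] = 1377 N/mm.
Capacity per unit length: φr_n = 0.75 × 0.6 × 490 × (0.707 × 16) = 2494 N/mm.
1377 ≤ 2494 → adequate.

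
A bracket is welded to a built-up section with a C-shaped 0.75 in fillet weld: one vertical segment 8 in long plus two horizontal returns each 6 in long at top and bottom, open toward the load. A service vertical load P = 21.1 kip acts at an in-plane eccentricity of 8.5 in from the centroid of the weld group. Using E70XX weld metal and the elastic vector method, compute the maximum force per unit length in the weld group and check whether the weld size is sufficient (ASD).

f_max ≈ 4.14 kip/in; adequate

E70XX → F_EXX = 70 ksi.
Total weld length L_w = 20 in. Treat welds as unit-width lines.
Centroid: x̄ = 2×6×3 / 20 = 1.8 in from the vertical weld.
Polar moment about centroid: J = I_x + I_y = [8³/12 + 2×6×4²] + [8×1.8² + 2(6³/12 + 6×1.2²)] = 313.9 in³.
Direct shear f_v = P/L_w = 21.1 / 20 = 1.055 kip/in (vertical).
Torsion M = P·e = 21.1 × 8.5 = 179.35 kip·in.
Critical point at (x, y) = (4.2, 4) from centroid. f_tx = M·y/J = 2.286 kip/in; f_ty = M·x/J = 2.4 kip/in.
Resultant f_max = √[f_tx² + (f_v + f_ty)²] = √[2.286² + (1.055 + 2.4)²] = 4.143 kip/in.
Capacity per unit length: r_n/Ω = (1/2.0) × 0.6 × 70 × (0.707 × 0.75) = 11.14 kip/in.
4.143 ≤ 11.14 → adequate.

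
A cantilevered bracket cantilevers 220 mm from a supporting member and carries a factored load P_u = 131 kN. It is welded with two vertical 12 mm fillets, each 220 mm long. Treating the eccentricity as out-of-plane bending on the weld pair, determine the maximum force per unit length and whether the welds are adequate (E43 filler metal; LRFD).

f_max ≈ 1810 N/mm; NOT adequate

E43XX → F_EXX = 430 MPa.
L_w = 2 × 220 = 440 mm; section modulus (unit throat) S = 2 × L²/6 = 16130 mm².
Direct shear f_v = P/L_w = 131×10³/440 = 297.7 N/mm.
Moment M = P × e = 131×10³ × 220 = 28820000 N·mm; bending f_b = M/S = 1786 N/mm.
f_max = √(f_v² + f_b²) = √(297.7² + 1786²) = 1811 N/mm.
φr_n = 0.75 × 0.6 × 430 × (0.707 × 12) = 1642 N/mm → NOT adequate.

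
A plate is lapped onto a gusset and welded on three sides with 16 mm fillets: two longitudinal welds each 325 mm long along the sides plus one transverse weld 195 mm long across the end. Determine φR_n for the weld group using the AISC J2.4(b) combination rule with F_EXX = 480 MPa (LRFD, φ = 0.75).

t_e = 0.707 × 16 = 11.31 mm.
R_nwl = 0.6 × 480 × 11.31 × 650 × 10⁻³ = 2118 kN (longitudinal, 2 welds).
R_nwt = 0.6 × 480 × 11.31 × 195 × 10⁻³ = 635.3 kN (transverse, base value).
(i) R_nwl + R_nwt = 2753 kN; (ii) 0.85 R_nwl + 1.5 R_nwt = 2753 kN.
R_n = max = 2753 kN [governs: (ii)]; φR_n = 2065 kN.

φR_n ≈ 2060 kN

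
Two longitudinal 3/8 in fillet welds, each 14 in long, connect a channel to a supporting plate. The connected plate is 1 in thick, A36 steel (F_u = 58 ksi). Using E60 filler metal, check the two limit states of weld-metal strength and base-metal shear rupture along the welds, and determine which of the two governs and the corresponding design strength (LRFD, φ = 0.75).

E60XX → F_EXX = 60 ksi.
t_e = 0.707 × 0.375 = 0.2651 in; L = 28 in.
Weld metal: φR_n = 0.75 × 0.6 × 60 × 0.2651 × 28 = 200.4 kip.
Base metal (shear rupture): φR_n = 0.75 × 0.6 × 58 × 1 × 28 = 730.8 kip.
Governing: weld metal.

φR_n ≈ 200 kip (weld metal governs)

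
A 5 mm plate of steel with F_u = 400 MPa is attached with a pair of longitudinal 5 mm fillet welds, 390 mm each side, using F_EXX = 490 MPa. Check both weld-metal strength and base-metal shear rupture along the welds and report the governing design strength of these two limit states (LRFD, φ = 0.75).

φR_n ≈ 608 kN (weld metal governs)

t_e = 0.707 × 5 = 3.535 mm; L = 780 mm.
Weld metal: φR_n = 0.75 × 0.6 × 490 × 3.535 × 780 × 10⁻³ = 608 kN.
Base metal (shear rupture): φR_n = 0.75 × 0.6 × 400 × 5 × 780 × 10⁻³ = 702 kN.
Governing: weld metal.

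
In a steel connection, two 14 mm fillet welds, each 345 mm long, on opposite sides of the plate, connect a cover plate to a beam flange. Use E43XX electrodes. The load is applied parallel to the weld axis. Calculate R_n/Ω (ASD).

E43XX → F_EXX = 430 MPa.
Effective throat t_e = 0.707 × 14 = 9.898 mm.
Total length L = 690 mm; A_we = 9.898 × 690 = 6830 mm².
F_nw = 0.6 F_EXX = 0.6 × 430 = 258 MPa.
R_n = 258 × 6830 × 10⁻³ = 1762 kN; R_n/Ω = 1762/2.0 = 881 kN.

R_n/Ω ≈ 881 kN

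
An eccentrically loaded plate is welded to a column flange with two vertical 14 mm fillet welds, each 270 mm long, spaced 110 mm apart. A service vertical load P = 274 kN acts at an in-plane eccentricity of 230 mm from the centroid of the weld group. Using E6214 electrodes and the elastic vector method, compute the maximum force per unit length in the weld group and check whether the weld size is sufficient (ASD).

f_max ≈ 2110 N/mm; NOT adequate

E62XX → F_EXX = 620 MPa.
Total weld length L_w = 540 mm. Treat welds as unit-width lines.
Polar moment about centroid: J = 2[d³/12 + d(b/2)²] = 2[270³/12 + 270×55²] = 4914000 mm³.
Direct shear f_v = P/L_w = 274×10³ / 540 = 507.4 N/mm (vertical).
Torsion M = P·e = 274×10³ × 230 = 63020000 N·mm.
Critical point at (x, y) = (55, 135) from centroid. f_tx = M·y/J = 1731 N/mm; f_ty = M·x/J = 705.4 N/mm.
Resultant f_max = √[f_tx² + (f_v + f_ty)²] = √[1731² + (507.4 + 705.4)²] = 2114 N/mm.
Capacity per unit length: r_n/Ω = (1/2.0) × 0.6 × 620 × (0.707 × 14) = 1841 N/mm.
2114 > 1841 → NOT adequate.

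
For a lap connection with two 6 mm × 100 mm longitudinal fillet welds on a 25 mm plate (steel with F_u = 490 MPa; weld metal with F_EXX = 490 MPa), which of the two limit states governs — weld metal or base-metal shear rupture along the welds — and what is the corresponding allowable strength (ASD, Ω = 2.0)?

t_e = 0.707 × 6 = 4.242 mm; L = 200 mm.
Weld metal: R_n/Ω = (1/2.0) × 0.6 × 490 × 4.242 × 200 × 10⁻³ = 124.7 kN.
Base metal (shear rupture): R_n/Ω = (1/2.0) × 0.6 × 490 × 25 × 200 × 10⁻³ = 735 kN.
Governing: weld metal.

R_n/Ω ≈ 125 kN (weld metal governs)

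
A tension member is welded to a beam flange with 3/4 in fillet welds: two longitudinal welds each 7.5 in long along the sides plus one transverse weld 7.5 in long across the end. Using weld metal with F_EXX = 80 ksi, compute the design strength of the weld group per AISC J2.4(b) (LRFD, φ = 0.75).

φR_n ≈ 458 kips

t_e = 0.707 × 0.75 = 0.5302 in.
R_nwl = 0.6 × 80 × 0.5302 × 15 = 381.8 kips (longitudinal, 2 welds).
R_nwt = 0.6 × 80 × 0.5302 × 7.5 = 190.9 kips (transverse, base value).
(i) R_nwl + R_nwt = 572.7 kips; (ii) 0.85 R_nwl + 1.5 R_nwt = 610.8 kips.
R_n = max = 610.8 kips [governs: (ii)]; φR_n = 458.1 kips.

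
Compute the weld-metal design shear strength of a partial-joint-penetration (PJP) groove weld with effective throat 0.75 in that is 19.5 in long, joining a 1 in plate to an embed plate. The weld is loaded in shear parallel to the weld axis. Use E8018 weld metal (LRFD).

E80XX → F_EXX = 80 ksi.
Effective throat (given) t_e = 0.75 in.
A_we = 0.75 × 19.5 = 14.62 in².
F_nw = 0.6 F_EXX = 48 ksi.
φR_n = 0.75 × 48 × 14.62 = 526.5 kips.

φR_n ≈ 526 kips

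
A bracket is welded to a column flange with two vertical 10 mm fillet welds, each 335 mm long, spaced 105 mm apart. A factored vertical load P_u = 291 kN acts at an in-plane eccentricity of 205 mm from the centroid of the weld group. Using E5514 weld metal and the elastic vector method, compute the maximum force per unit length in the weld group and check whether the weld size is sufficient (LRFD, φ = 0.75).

E55XX → F_EXX = 550 MPa.
Total weld length L_w = 670 mm. Treat welds as unit-width lines.
Polar moment about centroid: J = 2[d³/12 + d(b/2)²] = 2[335³/12 + 335×52.5²] = 8113000 mm³.
Direct shear f_v = P/L_w = 291×10³ / 670 = 434.3 N/mm (vertical).
Torsion M = P·e = 291×10³ × 205 = 59655000 N·mm.
Critical point at (x, y) = (52.5, 167.5) from centroid. f_tx = M·y/J = 1232 N/mm; f_ty = M·x/J = 386.1 N/mm.
Resultant f_max = √[f_tx² + (f_v + f_ty)²] = √[1232² + (434.3 + 386.1)²] = 1480 N/mm.
Capacity per unit length: φr_n = 0.75 × 0.6 × 550 × (0.707 × 10) = 1750 N/mm.
1480 ≤ 1750 → adequate.

f_max ≈ 1480 N/mm; adequate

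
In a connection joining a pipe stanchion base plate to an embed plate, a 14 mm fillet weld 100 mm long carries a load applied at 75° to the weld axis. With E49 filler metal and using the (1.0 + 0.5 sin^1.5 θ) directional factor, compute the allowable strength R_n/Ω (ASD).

E49XX → F_EXX = 490 MPa.
t_e = 0.707 × 14 = 9.898 mm; A_we = 9.898 × 100 = 989.8 mm².
Directional factor: 1.0 + 0.5 sin^1.5(75°) = 1.475.
F_nw = 0.6 × 490 × 1.475 = 433.6 MPa.
R_n/Ω = (433.6 × 989.8) / 2.0 × 10⁻³ = 214.6 kN.

R_n/Ω ≈ 215 kN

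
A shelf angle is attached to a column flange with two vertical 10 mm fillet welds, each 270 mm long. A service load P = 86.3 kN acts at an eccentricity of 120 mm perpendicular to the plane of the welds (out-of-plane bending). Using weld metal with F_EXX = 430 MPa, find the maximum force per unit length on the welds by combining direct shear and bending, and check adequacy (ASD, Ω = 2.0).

L_w = 2 × 270 = 540 mm; section modulus (unit throat) S = 2 × L²/6 = 24300 mm².
Direct shear f_v = P/L_w = 86.3×10³/540 = 159.8 N/mm.
Moment M = P × e = 86.3×10³ × 120 = 10356000 N·mm; bending f_b = M/S = 426.2 N/mm.
f_max = √(f_v² + f_b²) = √(159.8² + 426.2²) = 455.2 N/mm.
r_n/Ω = (1/2.0) × 0.6 × 430 × (0.707 × 10) = 912 N/mm → adequate.

f_max ≈ 455 N/mm; adequate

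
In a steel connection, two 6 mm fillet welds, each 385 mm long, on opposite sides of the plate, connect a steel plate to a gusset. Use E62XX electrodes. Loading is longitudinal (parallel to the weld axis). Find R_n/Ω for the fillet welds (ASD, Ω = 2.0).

E62XX → F_EXX = 620 MPa.
Effective throat t_e = 0.707 × 6 = 4.242 mm.
Total length L = 770 mm; A_we = 4.242 × 770 = 3266 mm².
F_nw = 0.6 F_EXX = 0.6 × 620 = 372 MPa.
R_n = 372 × 3266 × 10⁻³ = 1215 kN; R_n/Ω = 1215/2.0 = 607.5 kN.

R_n/Ω ≈ 608 kN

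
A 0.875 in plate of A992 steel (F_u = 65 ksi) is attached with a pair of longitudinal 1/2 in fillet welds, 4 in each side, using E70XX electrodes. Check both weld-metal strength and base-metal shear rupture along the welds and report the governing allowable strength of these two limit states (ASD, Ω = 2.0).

E70XX → F_EXX = 70 ksi.
t_e = 0.707 × 0.5 = 0.3535 in; L = 8 in.
Weld metal: R_n/Ω = (1/2.0) × 0.6 × 70 × 0.3535 × 8 = 59.39 kips.
Base metal (shear rupture): R_n/Ω = (1/2.0) × 0.6 × 65 × 0.875 × 8 = 136.5 kips.
Governing: weld metal.

R_n/Ω ≈ 59.4 kips (weld metal governs)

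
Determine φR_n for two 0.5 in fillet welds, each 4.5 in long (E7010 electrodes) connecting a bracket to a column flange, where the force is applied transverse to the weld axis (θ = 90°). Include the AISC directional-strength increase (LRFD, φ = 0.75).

E70XX → F_EXX = 70 ksi.
t_e = 0.707 × 0.5 = 0.3535 in; A_we = 0.3535 × 9 = 3.181 in².
Directional factor: 1.0 + 0.5 sin^1.5(90°) = 1.5.
F_nw = 0.6 × 70 × 1.5 = 63 ksi.
φR_n = 0.75 × 63 × 3.181 = 150.3 kips.

φR_n ≈ 150 kips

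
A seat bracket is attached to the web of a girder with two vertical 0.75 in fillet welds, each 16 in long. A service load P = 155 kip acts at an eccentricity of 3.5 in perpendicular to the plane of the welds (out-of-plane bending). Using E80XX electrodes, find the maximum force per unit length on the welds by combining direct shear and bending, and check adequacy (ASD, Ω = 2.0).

E80XX → F_EXX = 80 ksi.
L_w = 2 × 16 = 32 in; section modulus (unit throat) S = 2 × L²/6 = 85.33 in².
Direct shear f_v = P/L_w = 155/32 = 4.844 kip/in.
Moment M = P × e = 155 × 3.5 = 542.5 kip·in; bending f_b = M/S = 6.357 kip/in.
f_max = √(f_v² + f_b²) = √(4.844² + 6.357²) = 7.992 kip/in.
r_n/Ω = (1/2.0) × 0.6 × 80 × (0.707 × 0.75) = 12.73 kip/in → adequate.

f_max ≈ 7.99 kip/in; adequate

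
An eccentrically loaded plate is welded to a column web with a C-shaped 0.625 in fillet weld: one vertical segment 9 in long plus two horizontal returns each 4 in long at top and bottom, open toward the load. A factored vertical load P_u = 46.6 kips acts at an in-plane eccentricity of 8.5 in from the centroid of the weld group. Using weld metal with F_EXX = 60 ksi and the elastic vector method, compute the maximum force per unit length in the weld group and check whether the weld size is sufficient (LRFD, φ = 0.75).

f_max ≈ 10.4 kip/in; adequate

Total weld length L_w = 17 in. Treat welds as unit-width lines.
Centroid: x̄ = 2×4×2 / 17 = 0.9412 in from the vertical weld.
Polar moment about centroid: J = I_x + I_y = [9³/12 + 2×4×4.5²] + [9×0.9412² + 2(4³/12 + 4×1.059²)] = 250.4 in³.
Direct shear f_v = P/L_w = 46.6 / 17 = 2.741 kip/in (vertical).
Torsion M = P·e = 46.6 × 8.5 = 396.1 kip·in.
Critical point at (x, y) = (3.059, 4.5) from centroid. f_tx = M·y/J = 7.12 kip/in; f_ty = M·x/J = 4.839 kip/in.
Resultant f_max = √[f_tx² + (f_v + f_ty)²] = √[7.12² + (2.741 + 4.839)²] = 10.4 kip/in.
Capacity per unit length: φr_n = 0.75 × 0.6 × 60 × (0.707 × 0.625) = 11.93 kip/in.
10.4 ≤ 11.93 → adequate.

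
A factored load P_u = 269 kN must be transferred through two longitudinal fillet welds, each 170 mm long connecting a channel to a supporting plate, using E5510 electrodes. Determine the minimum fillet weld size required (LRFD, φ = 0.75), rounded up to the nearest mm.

E55XX → F_EXX = 550 MPa.
Total weld length L = 340 mm.
Required throat t_e = P_u / (φ × 0.6 F_EXX × L) = 269 / (0.75 × 0.6 × 550 × 340 × 10⁻³) = 3.197 mm.
Required leg w = t_e / 0.707 = 4.521 mm → use 5 mm.

w = 5 mm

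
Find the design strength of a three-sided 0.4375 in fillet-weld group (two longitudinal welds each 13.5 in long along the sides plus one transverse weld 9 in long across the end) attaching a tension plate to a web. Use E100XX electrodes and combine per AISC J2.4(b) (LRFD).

E100XX → F_EXX = 100 ksi.
t_e = 0.707 × 0.4375 = 0.3093 in.
R_nwl = 0.6 × 100 × 0.3093 × 27 = 501.1 kip (longitudinal, 2 welds).
R_nwt = 0.6 × 100 × 0.3093 × 9 = 167 kip (transverse, base value).
(i) R_nwl + R_nwt = 668.1 kip; (ii) 0.85 R_nwl + 1.5 R_nwt = 676.5 kip.
R_n = max = 676.5 kip [governs: (ii)]; φR_n = 507.3 kip.

φR_n ≈ 507 kip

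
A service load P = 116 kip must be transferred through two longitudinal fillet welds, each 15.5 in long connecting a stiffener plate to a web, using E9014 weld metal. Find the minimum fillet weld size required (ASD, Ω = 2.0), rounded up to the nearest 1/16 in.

E90XX → F_EXX = 90 ksi.
Total weld length L = 31 in.
Required throat t_e = P × Ω / (0.6 F_EXX × L) = 116 × 2.0 / (0.6 × 90 × 31) = 0.1386 in.
Required leg w = t_e / 0.707 = 0.196 in → use 1/4 in.

w = 1/4 in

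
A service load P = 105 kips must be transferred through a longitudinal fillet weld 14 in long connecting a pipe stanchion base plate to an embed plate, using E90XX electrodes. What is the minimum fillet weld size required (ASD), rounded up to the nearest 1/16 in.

w = 7/16 in

E90XX → F_EXX = 90 ksi.
Total weld length L = 14 in.
Required throat t_e = P × Ω / (0.6 F_EXX × L) = 105 × 2.0 / (0.6 × 90 × 14) = 0.2778 in.
Required leg w = t_e / 0.707 = 0.3929 in → use 7/16 in.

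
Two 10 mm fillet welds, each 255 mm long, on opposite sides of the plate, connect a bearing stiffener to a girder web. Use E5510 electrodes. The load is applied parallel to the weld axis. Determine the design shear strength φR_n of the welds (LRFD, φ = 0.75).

φR_n ≈ 892 kN

E55XX → F_EXX = 550 MPa.
Effective throat t_e = 0.707 × 10 = 7.07 mm.
Total length L = 510 mm; A_we = 7.07 × 510 = 3606 mm².
F_nw = 0.6 F_EXX = 0.6 × 550 = 330 MPa.
φR_n = 0.75 × 330 × 3606 × 10⁻³ = 892.4 kN.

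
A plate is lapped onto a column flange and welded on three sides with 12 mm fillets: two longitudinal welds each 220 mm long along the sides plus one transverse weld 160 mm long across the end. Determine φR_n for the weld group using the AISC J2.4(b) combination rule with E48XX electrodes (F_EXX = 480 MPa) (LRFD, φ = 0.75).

t_e = 0.707 × 12 = 8.484 mm.
R_nwl = 0.6 × 480 × 8.484 × 440 × 10⁻³ = 1075 kN (longitudinal, 2 welds).
R_nwt = 0.6 × 480 × 8.484 × 160 × 10⁻³ = 390.9 kN (transverse, base value).
(i) R_nwl + R_nwt = 1466 kN; (ii) 0.85 R_nwl + 1.5 R_nwt = 1500 kN.
R_n = max = 1500 kN [governs: (ii)]; φR_n = 1125 kN.

φR_n ≈ 1130 kN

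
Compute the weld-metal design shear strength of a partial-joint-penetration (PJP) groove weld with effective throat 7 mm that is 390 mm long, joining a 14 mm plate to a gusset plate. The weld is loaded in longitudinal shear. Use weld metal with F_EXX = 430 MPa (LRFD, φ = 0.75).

φR_n ≈ 528 kN

Effective throat (given) t_e = 7 mm.
A_we = 7 × 390 = 2730 mm².
F_nw = 0.6 F_EXX = 258 MPa.
φR_n = 0.75 × 258 × 2730 × 10⁻³ = 528.3 kN.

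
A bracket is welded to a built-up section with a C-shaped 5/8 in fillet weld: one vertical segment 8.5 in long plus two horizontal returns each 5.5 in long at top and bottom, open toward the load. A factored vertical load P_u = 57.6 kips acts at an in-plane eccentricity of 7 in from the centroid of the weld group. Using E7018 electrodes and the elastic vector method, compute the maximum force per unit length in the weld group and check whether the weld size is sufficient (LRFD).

E70XX → F_EXX = 70 ksi.
Total weld length L_w = 19.5 in. Treat welds as unit-width lines.
Centroid: x̄ = 2×5.5×2.75 / 19.5 = 1.551 in from the vertical weld.
Polar moment about centroid: J = I_x + I_y = [8.5³/12 + 2×5.5×4.25²] + [8.5×1.551² + 2(5.5³/12 + 5.5×1.199²)] = 313.9 in³.
Direct shear f_v = P/L_w = 57.6 / 19.5 = 2.954 kip/in (vertical).
Torsion M = P·e = 57.6 × 7 = 403.2 kip·in.
Critical point at (x, y) = (3.949, 4.25) from centroid. f_tx = M·y/J = 5.46 kip/in; f_ty = M·x/J = 5.073 kip/in.
Resultant f_max = √[f_tx² + (f_v + f_ty)²] = √[5.46² + (2.954 + 5.073)²] = 9.708 kip/in.
Capacity per unit length: φr_n = 0.75 × 0.6 × 70 × (0.707 × 0.625) = 13.92 kip/in.
9.708 ≤ 13.92 → adequate.

f_max ≈ 9.71 kip/in; adequate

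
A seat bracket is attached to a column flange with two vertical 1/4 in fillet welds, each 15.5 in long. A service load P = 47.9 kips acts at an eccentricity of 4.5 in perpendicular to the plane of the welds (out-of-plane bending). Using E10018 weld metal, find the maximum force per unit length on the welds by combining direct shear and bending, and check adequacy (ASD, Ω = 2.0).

f_max ≈ 3.1 kip/in; adequate

E100XX → F_EXX = 100 ksi.
L_w = 2 × 15.5 = 31 in; section modulus (unit throat) S = 2 × L²/6 = 80.08 in².
Direct shear f_v = P/L_w = 47.9/31 = 1.545 kip/in.
Moment M = P × e = 47.9 × 4.5 = 215.55 kip·in; bending f_b = M/S = 2.692 kip/in.
f_max = √(f_v² + f_b²) = √(1.545² + 2.692²) = 3.104 kip/in.
r_n/Ω = (1/2.0) × 0.6 × 100 × (0.707 × 0.25) = 5.302 kip/in → adequate.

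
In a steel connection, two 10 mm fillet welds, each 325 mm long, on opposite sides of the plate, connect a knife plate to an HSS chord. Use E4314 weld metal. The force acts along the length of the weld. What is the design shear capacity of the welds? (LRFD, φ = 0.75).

φR_n ≈ 889 kN

E43XX → F_EXX = 430 MPa.
Effective throat t_e = 0.707 × 10 = 7.07 mm.
Total length L = 650 mm; A_we = 7.07 × 650 = 4596 mm².
F_nw = 0.6 F_EXX = 0.6 × 430 = 258 MPa.
φR_n = 0.75 × 258 × 4596 × 10⁻³ = 889.2 kN.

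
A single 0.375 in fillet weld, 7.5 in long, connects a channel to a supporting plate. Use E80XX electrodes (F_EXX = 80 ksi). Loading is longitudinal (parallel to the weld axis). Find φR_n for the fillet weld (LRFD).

Effective throat t_e = 0.707 × 0.375 = 0.2651 in.
Total length L = 7.5 in; A_we = 0.2651 × 7.5 = 1.988 in².
F_nw = 0.6 F_EXX = 0.6 × 80 = 48 ksi.
φR_n = 0.75 × 48 × 1.988 = 71.58 kip.

φR_n ≈ 71.6 kip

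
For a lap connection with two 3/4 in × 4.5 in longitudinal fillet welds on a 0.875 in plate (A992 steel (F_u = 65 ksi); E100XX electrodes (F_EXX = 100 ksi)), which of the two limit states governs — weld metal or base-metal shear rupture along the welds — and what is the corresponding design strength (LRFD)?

φR_n ≈ 215 kip (weld metal governs)

t_e = 0.707 × 0.75 = 0.5302 in; L = 9 in.
Weld metal: φR_n = 0.75 × 0.6 × 100 × 0.5302 × 9 = 214.8 kip.
Base metal (shear rupture): φR_n = 0.75 × 0.6 × 65 × 0.875 × 9 = 230.3 kip.
Governing: weld metal.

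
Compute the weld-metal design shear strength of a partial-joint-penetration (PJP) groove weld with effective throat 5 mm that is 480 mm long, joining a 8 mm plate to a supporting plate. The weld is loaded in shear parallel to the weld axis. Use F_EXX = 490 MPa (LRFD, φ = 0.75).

φR_n ≈ 529 kN

Effective throat (given) t_e = 5 mm.
A_we = 5 × 480 = 2400 mm².
F_nw = 0.6 F_EXX = 294 MPa.
φR_n = 0.75 × 294 × 2400 × 10⁻³ = 529.2 kN.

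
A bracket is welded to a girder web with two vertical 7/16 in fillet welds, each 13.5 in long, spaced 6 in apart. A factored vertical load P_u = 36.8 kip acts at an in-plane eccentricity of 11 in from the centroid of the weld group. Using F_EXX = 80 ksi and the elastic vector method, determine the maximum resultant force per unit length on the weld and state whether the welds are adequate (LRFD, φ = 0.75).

f_max ≈ 5.28 kip/in; adequate

Total weld length L_w = 27 in. Treat welds as unit-width lines.
Polar moment about centroid: J = 2[d³/12 + d(b/2)²] = 2[13.5³/12 + 13.5×3²] = 653.1 in³.
Direct shear f_v = P/L_w = 36.8 / 27 = 1.363 kip/in (vertical).
Torsion M = P·e = 36.8 × 11 = 404.8 kip·in.
Critical point at (x, y) = (3, 6.75) from centroid. f_tx = M·y/J = 4.184 kip/in; f_ty = M·x/J = 1.86 kip/in.
Resultant f_max = √[f_tx² + (f_v + f_ty)²] = √[4.184² + (1.363 + 1.86)²] = 5.281 kip/in.
Capacity per unit length: φr_n = 0.75 × 0.6 × 80 × (0.707 × 0.4375) = 11.14 kip/in.
5.281 ≤ 11.14 → adequate.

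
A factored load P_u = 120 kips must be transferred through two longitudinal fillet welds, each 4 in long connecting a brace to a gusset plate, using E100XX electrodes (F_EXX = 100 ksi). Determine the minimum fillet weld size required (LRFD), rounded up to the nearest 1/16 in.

w = 1/2 in

Total weld length L = 8 in.
Required throat t_e = P_u / (φ × 0.6 F_EXX × L) = 120 / (0.75 × 0.6 × 100 × 8) = 0.3333 in.
Required leg w = t_e / 0.707 = 0.4715 in → use 1/2 in.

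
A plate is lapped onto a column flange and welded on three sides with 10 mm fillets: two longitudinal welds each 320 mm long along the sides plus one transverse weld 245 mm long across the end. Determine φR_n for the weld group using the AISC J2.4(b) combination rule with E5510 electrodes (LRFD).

φR_n ≈ 1590 kN

E55XX → F_EXX = 550 MPa.
t_e = 0.707 × 10 = 7.07 mm.
R_nwl = 0.6 × 550 × 7.07 × 640 × 10⁻³ = 1493 kN (longitudinal, 2 welds).
R_nwt = 0.6 × 550 × 7.07 × 245 × 10⁻³ = 571.6 kN (transverse, base value).
(i) R_nwl + R_nwt = 2065 kN; (ii) 0.85 R_nwl + 1.5 R_nwt = 2127 kN.
R_n = max = 2127 kN [governs: (ii)]; φR_n = 1595 kN.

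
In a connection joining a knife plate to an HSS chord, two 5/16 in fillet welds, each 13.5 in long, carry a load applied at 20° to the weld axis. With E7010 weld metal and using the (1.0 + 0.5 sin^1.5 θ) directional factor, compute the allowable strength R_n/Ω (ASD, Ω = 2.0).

R_n/Ω ≈ 138 kip

E70XX → F_EXX = 70 ksi.
t_e = 0.707 × 0.3125 = 0.2209 in; A_we = 0.2209 × 27 = 5.965 in².
Directional factor: 1.0 + 0.5 sin^1.5(20°) = 1.1.
F_nw = 0.6 × 70 × 1.1 = 46.2 ksi.
R_n/Ω = (46.2 × 5.965) / 2.0 = 137.8 kip.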